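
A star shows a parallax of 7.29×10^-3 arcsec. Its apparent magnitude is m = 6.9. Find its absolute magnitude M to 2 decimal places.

d = 1/p = 1/7.29×10^-3″ = 137.2 pc
5 log₁₀(d/10 pc) = 5 log₁₀(137.2) − 5 = 5.686
M = m − 5 log₁₀(d/10) = 6.9 − 5.686 = 1.214

M ≈ 1.21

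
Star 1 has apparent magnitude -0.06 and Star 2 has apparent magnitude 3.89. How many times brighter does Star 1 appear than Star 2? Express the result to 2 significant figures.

Magnitude difference = -3.95
Flux ratio = 10^(−0.4 Δm) = 10^(−0.4 × -3.95) = 10^1.580 = 38.02

38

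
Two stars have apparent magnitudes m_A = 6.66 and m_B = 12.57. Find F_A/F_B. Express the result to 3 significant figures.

F_A/F_B ≈ 231

Δm = 6.66 − (12.57) = -5.91
Flux ratio = 10^(−0.4 Δm) = 10^(−0.4 × -5.91) = 10^2.364 = 231.2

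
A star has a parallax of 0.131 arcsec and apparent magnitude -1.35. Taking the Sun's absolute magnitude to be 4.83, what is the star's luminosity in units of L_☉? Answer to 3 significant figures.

L/L_☉ ≈ 173

d = 1/p = 1/0.131″ = 7.634 pc
M = m − 5 log₁₀ d + 5 = -1.35 − 5·0.8827 + 5 = -0.764
M − M_☉ = -0.764 − 4.83 = -5.594
L/L_☉ = 10^(−0.4 × -5.594) = 172.8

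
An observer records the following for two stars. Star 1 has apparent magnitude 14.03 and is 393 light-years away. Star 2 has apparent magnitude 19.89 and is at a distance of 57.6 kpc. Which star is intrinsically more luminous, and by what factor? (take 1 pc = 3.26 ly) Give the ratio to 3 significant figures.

Star 1: d = 393 ly / 3.26 = 120.6 pc
Star 1: M = m − 5 log₁₀ d + 5 = 14.03 − 5·2.0812 + 5 = 8.624
Star 2: d = 57.6 kpc = 57600 pc
Star 2: M = m − 5 log₁₀ d + 5 = 19.89 − 5·4.7604 + 5 = 1.088
ΔM = M_1 − M_2 = 8.624 − (1.088) = 7.536; smaller M is more luminous → Star 2.
L ratio = 10^(0.4 |ΔM|) = 10^3.014 = 1034

Star 2 is more luminous, by a factor of 1030.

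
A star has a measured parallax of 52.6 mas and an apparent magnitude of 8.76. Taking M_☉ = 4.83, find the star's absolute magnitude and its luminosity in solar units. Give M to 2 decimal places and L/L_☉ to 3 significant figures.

d = 1/p = 1000/52.6 mas = 19.01 pc
M = m − 5 log₁₀ d + 5 = 8.76 − 5·1.2790 + 5 = 7.365
M − M_☉ = 7.365 − 4.83 = 2.535
L/L_☉ = 10^(−0.4 × 2.535) = 0.09683

M ≈ 7.36; L/L_☉ ≈ 0.0968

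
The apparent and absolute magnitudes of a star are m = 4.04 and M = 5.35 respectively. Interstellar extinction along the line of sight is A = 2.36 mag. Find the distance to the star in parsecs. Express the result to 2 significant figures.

d ≈ 1.8 pc

m − M = 5 log₁₀(d/10 pc) + A  ⇒  4.04 − (5.35) − 2.36 = 5 log₁₀(d/10)
-3.670 = 5 log₁₀(d/10)
log₁₀ d = (m − M − A)/5 + 1 = 0.2660
d = 10^0.2660 = 1.845 pc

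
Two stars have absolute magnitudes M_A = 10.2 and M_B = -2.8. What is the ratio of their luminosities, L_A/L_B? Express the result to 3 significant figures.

L_A/L_B ≈ 6.31×10^-6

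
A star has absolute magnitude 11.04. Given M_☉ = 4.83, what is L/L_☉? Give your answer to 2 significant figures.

L/L_☉ ≈ 3.3×10^-3

M − M_☉ = 11.04 − 4.83 = 6.210
L/L_☉ = 10^(−0.4 (M − M_☉)) = 10^-2.484 = 3.281×10^-3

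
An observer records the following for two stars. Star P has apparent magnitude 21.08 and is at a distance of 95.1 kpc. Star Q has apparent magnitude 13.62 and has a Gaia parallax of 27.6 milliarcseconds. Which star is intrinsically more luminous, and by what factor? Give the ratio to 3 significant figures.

Star P is more luminous, by a factor of 7150.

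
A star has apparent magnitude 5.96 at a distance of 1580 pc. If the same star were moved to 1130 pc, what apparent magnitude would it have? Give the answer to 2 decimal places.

Flux ∝ 1/d², so Δm = 5 log₁₀(d₂/d₁) = 5 log₁₀(1130/1580) = -0.728
m₂ = m₁ + Δm = 5.96 + (-0.728) = 5.232

m ≈ 5.23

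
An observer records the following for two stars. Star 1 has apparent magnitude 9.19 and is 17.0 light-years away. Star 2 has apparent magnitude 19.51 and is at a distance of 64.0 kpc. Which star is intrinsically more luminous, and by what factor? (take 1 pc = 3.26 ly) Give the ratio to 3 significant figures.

Star 1: d = 17.0 ly / 3.26 = 5.215 pc
Star 1: M = m − 5 log₁₀ d + 5 = 9.19 − 5·0.7172 + 5 = 10.604
Star 2: d = 64.0 kpc = 64000 pc
Star 2: M = m − 5 log₁₀ d + 5 = 19.51 − 5·4.8062 + 5 = 0.479
ΔM = M_1 − M_2 = 10.604 − (0.479) = 10.125; smaller M is more luminous → Star 2.
L ratio = 10^(0.4 |ΔM|) = 10^4.050 = 11220

Star 2 is more luminous, by a factor of 11200.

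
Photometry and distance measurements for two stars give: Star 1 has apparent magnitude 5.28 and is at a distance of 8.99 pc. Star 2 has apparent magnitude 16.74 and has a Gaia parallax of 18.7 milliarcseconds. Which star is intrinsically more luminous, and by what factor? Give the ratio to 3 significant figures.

Star 1 is more luminous, by a factor of 1080.

Star 1: M = m − 5 log₁₀ d + 5 = 5.28 − 5·0.9538 + 5 = 5.511
Star 2: p = 18.7 mas = 0.0187″ → d = 1/p = 53.48 pc
Star 2: M = m − 5 log₁₀ d + 5 = 16.74 − 5·1.7282 + 5 = 13.099
ΔM = M_1 − M_2 = 5.511 − (13.099) = -7.588; smaller M is more luminous → Star 1.
L ratio = 10^(0.4 |ΔM|) = 10^3.035 = 1084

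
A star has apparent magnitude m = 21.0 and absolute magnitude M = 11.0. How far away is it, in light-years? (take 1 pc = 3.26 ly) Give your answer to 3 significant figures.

μ = m − M = 10.000
m − M = 5 log₁₀ d − 5
log₁₀ d = (m − M)/5 + 1 = 3.0000
d = 10^3.0000 = 1000 pc
= 3260 ly

d ≈ 3260 ly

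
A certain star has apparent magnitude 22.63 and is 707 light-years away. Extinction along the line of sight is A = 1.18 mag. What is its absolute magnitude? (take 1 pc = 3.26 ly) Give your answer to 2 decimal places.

M ≈ 14.77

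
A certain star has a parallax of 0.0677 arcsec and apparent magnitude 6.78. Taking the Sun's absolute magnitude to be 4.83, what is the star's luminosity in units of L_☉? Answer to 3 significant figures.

d = 1/p = 1/0.0677″ = 14.77 pc
M = m − 5 log₁₀ d + 5 = 6.78 − 5·1.1694 + 5 = 5.933
M − M_☉ = 5.933 − 4.83 = 1.103
L/L_☉ = 10^(−0.4 × 1.103) = 0.3621

L/L_☉ ≈ 0.362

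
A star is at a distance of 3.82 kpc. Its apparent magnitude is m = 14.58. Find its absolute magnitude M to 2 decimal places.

d = 3.82 kpc = 3820 pc
5 log₁₀(d/10 pc) = 5 log₁₀(3820) − 5 = 12.910
M = m − 5 log₁₀(d/10) = 14.58 − 12.910 = 1.670

M ≈ 1.67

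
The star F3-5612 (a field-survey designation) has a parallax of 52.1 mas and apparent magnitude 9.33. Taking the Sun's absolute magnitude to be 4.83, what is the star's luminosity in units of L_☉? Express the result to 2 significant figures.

d = 1/p = 1000/52.1 mas = 19.19 pc
M = m − 5 log₁₀ d + 5 = 9.33 − 5·1.2832 + 5 = 7.914
M − M_☉ = 7.914 − 4.83 = 3.084
L/L_☉ = 10^(−0.4 × 3.084) = 0.05839

L/L_☉ ≈ 0.058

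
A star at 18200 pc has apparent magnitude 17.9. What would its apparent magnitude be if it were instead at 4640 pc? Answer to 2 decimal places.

m ≈ 14.93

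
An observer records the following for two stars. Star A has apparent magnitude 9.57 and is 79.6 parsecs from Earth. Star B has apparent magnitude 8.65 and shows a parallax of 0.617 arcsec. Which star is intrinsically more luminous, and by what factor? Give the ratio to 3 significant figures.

Star A is more luminous, by a factor of 1030.

Star A: M = m − 5 log₁₀ d + 5 = 9.57 − 5·1.9009 + 5 = 5.065
Star B: d = 1/p = 1/0.617″ = 1.621 pc
Star B: M = m − 5 log₁₀ d + 5 = 8.65 − 5·0.2097 + 5 = 12.601
ΔM = M_A − M_B = 5.065 − (12.601) = -7.536; smaller M is more luminous → Star A.
L ratio = 10^(0.4 |ΔM|) = 10^3.014 = 1034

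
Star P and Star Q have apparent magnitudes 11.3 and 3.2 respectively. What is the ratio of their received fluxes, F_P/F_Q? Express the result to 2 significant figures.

Δm = 11.3 − (3.2) = 8.1
Flux ratio = 10^(−0.4 Δm) = 10^(−0.4 × 8.1) = 10^-3.240 = 5.754×10^-4

F_P/F_Q ≈ 5.8×10^-4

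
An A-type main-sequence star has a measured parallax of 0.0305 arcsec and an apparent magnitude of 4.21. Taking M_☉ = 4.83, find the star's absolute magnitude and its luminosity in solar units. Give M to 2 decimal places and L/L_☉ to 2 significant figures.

d = 1/p = 1/0.0305″ = 32.79 pc
M = m − 5 log₁₀ d + 5 = 4.21 − 5·1.5157 + 5 = 1.631
M − M_☉ = 1.631 − 4.83 = -3.199
L/L_☉ = 10^(−0.4 × -3.199) = 19.03

M ≈ 1.63; L/L_☉ ≈ 19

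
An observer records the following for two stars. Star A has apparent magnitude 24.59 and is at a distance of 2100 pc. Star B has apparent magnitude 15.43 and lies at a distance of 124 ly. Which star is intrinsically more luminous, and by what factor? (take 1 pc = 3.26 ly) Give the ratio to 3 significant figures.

Star B is more luminous, by a factor of 1.51.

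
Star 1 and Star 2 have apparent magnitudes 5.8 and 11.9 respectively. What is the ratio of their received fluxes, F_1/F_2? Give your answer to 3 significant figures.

F_1/F_2 ≈ 275

Δm = 5.8 − (11.9) = -6.1
Flux ratio = 10^(−0.4 Δm) = 10^(−0.4 × -6.1) = 10^2.440 = 275.4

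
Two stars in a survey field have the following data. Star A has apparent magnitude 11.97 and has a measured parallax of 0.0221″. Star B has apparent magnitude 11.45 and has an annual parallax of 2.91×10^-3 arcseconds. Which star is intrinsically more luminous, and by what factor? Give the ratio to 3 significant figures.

Star B is more luminous, by a factor of 93.1.

Star A: d = 1/p = 1/0.0221″ = 45.25 pc
Star A: M = m − 5 log₁₀ d + 5 = 11.97 − 5·1.6556 + 5 = 8.692
Star B: d = 1/p = 1/2.91×10^-3″ = 343.6 pc
Star B: M = m − 5 log₁₀ d + 5 = 11.45 − 5·2.5361 + 5 = 3.769
ΔM = M_A − M_B = 8.692 − (3.769) = 4.922; smaller M is more luminous → Star B.
L ratio = 10^(0.4 |ΔM|) = 10^1.969 = 93.11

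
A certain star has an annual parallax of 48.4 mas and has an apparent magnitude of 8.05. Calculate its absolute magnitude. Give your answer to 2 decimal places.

M ≈ 6.47

p = 48.4 mas = 0.0484″ → d = 1/p = 20.66 pc
5 log₁₀(d/10 pc) = 5 log₁₀(20.66) − 5 = 1.576
M = m − 5 log₁₀(d/10) = 8.05 − 1.576 = 6.474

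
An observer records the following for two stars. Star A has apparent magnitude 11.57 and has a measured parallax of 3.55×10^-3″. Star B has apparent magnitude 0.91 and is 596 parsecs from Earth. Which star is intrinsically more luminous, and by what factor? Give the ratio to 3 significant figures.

Star B is more luminous, by a factor of 82200.

Star A: d = 1/p = 1/3.55×10^-3″ = 281.7 pc
Star A: M = m − 5 log₁₀ d + 5 = 11.57 − 5·2.4498 + 5 = 4.321
Star B: M = m − 5 log₁₀ d + 5 = 0.91 − 5·2.7752 + 5 = -7.966
ΔM = M_A − M_B = 4.321 − (-7.966) = 12.287; smaller M is more luminous → Star B.
L ratio = 10^(0.4 |ΔM|) = 10^4.915 = 82210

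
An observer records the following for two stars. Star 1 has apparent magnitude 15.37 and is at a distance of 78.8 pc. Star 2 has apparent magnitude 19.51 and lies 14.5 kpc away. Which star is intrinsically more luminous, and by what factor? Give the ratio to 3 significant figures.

Star 1: M = m − 5 log₁₀ d + 5 = 15.37 − 5·1.8965 + 5 = 10.887
Star 2: d = 14.5 kpc = 14500 pc
Star 2: M = m − 5 log₁₀ d + 5 = 19.51 − 5·4.1614 + 5 = 3.703
ΔM = M_1 − M_2 = 10.887 − (3.703) = 7.184; smaller M is more luminous → Star 2.
L ratio = 10^(0.4 |ΔM|) = 10^2.874 = 747.6

Star 2 is more luminous, by a factor of 748.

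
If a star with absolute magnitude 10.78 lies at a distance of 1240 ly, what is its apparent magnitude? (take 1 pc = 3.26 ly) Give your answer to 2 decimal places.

m ≈ 18.68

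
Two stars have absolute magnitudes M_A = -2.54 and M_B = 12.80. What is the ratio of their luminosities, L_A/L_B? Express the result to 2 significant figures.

ΔM = M_A − M_B = -15.34
L_A/L_B = 10^(−0.4 ΔM) = 10^6.136 = 1.368×10^6

L_A/L_B ≈ 1.4×10^6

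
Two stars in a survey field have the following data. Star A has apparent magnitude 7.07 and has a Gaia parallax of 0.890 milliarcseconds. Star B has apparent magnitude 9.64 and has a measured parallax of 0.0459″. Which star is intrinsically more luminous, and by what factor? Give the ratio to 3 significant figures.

Star A is more luminous, by a factor of 28400.

Star A: p = 0.890 mas = 8.90×10^-4″ → d = 1/p = 1124 pc
Star A: M = m − 5 log₁₀ d + 5 = 7.07 − 5·3.0506 + 5 = -3.183
Star B: d = 1/p = 1/0.0459″ = 21.79 pc
Star B: M = m − 5 log₁₀ d + 5 = 9.64 − 5·1.3382 + 5 = 7.949
ΔM = M_A − M_B = -3.183 − (7.949) = -11.132; smaller M is more luminous → Star A.
L ratio = 10^(0.4 |ΔM|) = 10^4.453 = 28370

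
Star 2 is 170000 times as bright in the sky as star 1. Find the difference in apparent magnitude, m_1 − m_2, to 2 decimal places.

Pogson: Δm = −2.5 log₁₀(ratio) = −2.5 log₁₀(170000) = −2.5 × 5.2304 = -13.076
Star 2 is brighter so has the smaller magnitude: m_1 − m_2 is positive.

m_1 − m_2 ≈ 13.08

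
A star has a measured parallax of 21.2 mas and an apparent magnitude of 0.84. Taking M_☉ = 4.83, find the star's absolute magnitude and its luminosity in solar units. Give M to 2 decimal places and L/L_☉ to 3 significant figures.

M ≈ -2.53; L/L_☉ ≈ 878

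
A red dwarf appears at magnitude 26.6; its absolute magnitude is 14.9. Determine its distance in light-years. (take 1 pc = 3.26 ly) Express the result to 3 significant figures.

μ = m − M = 11.700
m − M = 5 log₁₀ d − 5
log₁₀ d = (m − M)/5 + 1 = 3.3400
d = 10^3.3400 = 2188 pc
= 7132 ly

d ≈ 7130 ly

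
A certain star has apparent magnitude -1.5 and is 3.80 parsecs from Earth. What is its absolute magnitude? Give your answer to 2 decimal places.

5 log₁₀(d/10 pc) = 5 log₁₀(3.800) − 5 = -2.101
M = m − 5 log₁₀(d/10) = -1.5 + 2.101 = 0.601

M ≈ 0.60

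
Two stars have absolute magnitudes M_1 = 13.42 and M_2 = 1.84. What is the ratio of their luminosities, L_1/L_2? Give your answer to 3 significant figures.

ΔM = M_1 − M_2 = 11.58
L_1/L_2 = 10^(−0.4 ΔM) = 10^-4.632 = 2.333×10^-5

L_1/L_2 ≈ 2.33×10^-5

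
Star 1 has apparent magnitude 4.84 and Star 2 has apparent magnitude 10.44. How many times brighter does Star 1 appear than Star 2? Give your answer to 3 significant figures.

174

Δm = 4.84 − (10.44) = -5.60
Flux ratio = 10^(−0.4 Δm) = 10^(−0.4 × -5.60) = 10^2.240 = 173.8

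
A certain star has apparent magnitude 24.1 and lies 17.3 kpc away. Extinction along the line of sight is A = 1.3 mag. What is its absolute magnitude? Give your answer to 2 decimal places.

M ≈ 6.61

d = 17.3 kpc = 17300 pc
5 log₁₀(d/10 pc) = 5 log₁₀(17300) − 5 = 16.190
M = m − 5 log₁₀(d/10) − A = 24.1 − 16.190 − 1.3 = 6.610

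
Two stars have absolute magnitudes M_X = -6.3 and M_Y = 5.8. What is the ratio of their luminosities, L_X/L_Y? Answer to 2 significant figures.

ΔM = M_X − M_Y = -12.1
L_X/L_Y = 10^(−0.4 ΔM) = 10^4.840 = 69180

L_X/L_Y ≈ 69000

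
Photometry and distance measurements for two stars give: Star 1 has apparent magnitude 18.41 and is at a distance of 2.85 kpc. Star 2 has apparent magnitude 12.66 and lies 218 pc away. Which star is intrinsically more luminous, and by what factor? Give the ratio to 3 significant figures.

Star 1: d = 2.85 kpc = 2850 pc
Star 1: M = m − 5 log₁₀ d + 5 = 18.41 − 5·3.4548 + 5 = 6.136
Star 2: M = m − 5 log₁₀ d + 5 = 12.66 − 5·2.3385 + 5 = 5.968
ΔM = M_1 − M_2 = 6.136 − (5.968) = 0.168; smaller M is more luminous → Star 2.
L ratio = 10^(0.4 |ΔM|) = 10^0.067 = 1.167

Star 2 is more luminous, by a factor of 1.17.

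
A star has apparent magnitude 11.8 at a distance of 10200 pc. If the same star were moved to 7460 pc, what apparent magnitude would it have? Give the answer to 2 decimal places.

m ≈ 11.12

Flux ∝ 1/d², so Δm = 5 log₁₀(d₂/d₁) = 5 log₁₀(7460/10200) = -0.679
m₂ = m₁ + Δm = 11.8 + (-0.679) = 11.121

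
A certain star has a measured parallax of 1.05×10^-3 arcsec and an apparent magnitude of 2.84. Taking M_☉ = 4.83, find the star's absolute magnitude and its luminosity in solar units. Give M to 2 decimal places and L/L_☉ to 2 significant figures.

d = 1/p = 1/1.05×10^-3″ = 952.4 pc
M = m − 5 log₁₀ d + 5 = 2.84 − 5·2.9788 + 5 = -7.054
M − M_☉ = -7.054 − 4.83 = -11.884
L/L_☉ = 10^(−0.4 × -11.884) = 56710

M ≈ -7.05; L/L_☉ ≈ 57000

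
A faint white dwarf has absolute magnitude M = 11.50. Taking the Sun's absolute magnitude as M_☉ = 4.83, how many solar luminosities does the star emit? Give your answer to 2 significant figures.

M − M_☉ = 11.50 − 4.83 = 6.670
L/L_☉ = 10^(−0.4 (M − M_☉)) = 10^-2.668 = 2.148×10^-3

L/L_☉ ≈ 2.1×10^-3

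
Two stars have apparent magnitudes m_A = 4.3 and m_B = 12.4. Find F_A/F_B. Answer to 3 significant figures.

Magnitude difference = -8.1
Flux ratio = 10^(−0.4 Δm) = 10^(−0.4 × -8.1) = 10^3.240 = 1738

F_A/F_B ≈ 1740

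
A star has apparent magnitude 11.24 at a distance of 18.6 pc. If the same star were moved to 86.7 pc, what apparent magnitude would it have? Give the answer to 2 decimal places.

m ≈ 14.58

Flux ∝ 1/d², so Δm = 5 log₁₀(d₂/d₁) = 5 log₁₀(86.7/18.6) = 3.343
m₂ = m₁ + Δm = 11.24 + (3.343) = 14.583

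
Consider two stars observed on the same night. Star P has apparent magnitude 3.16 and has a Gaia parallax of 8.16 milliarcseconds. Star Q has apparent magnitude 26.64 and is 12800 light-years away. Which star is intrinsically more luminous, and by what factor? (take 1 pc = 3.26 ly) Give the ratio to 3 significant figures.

Star P is more luminous, by a factor of 2.40×10^6.

Star P: p = 8.16 mas = 8.16×10^-3″ → d = 1/p = 122.5 pc
Star P: M = m − 5 log₁₀ d + 5 = 3.16 − 5·2.0883 + 5 = -2.282
Star Q: d = 12800 ly / 3.26 = 3926 pc
Star Q: M = m − 5 log₁₀ d + 5 = 26.64 − 5·3.5940 + 5 = 13.670
ΔM = M_P − M_Q = -2.282 − (13.670) = -15.952; smaller M is more luminous → Star P.
L ratio = 10^(0.4 |ΔM|) = 10^6.381 = 2.402×10^6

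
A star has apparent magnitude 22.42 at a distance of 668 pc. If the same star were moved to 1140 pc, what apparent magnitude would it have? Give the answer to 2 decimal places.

m ≈ 23.58

Flux ∝ 1/d², so Δm = 5 log₁₀(d₂/d₁) = 5 log₁₀(1140/668) = 1.161
m₂ = m₁ + Δm = 22.42 + (1.161) = 23.581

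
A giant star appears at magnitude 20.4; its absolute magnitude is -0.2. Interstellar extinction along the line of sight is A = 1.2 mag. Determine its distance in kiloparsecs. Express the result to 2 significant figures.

d ≈ 76 kpc

m − M = 5 log₁₀(d/10 pc) + A  ⇒  20.4 − (-0.2) − 1.2 = 5 log₁₀(d/10)
19.400 = 5 log₁₀(d/10)
log₁₀ d = (m − M − A)/5 + 1 = 4.8800
d = 10^4.8800 = 75860 pc
= 75.86 kpc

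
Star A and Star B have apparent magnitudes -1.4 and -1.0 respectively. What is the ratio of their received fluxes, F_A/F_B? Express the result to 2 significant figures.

Δm = -1.4 − (-1.0) = -0.4
Flux ratio = 10^(−0.4 Δm) = 10^(−0.4 × -0.4) = 10^0.160 = 1.445

F_A/F_B ≈ 1.4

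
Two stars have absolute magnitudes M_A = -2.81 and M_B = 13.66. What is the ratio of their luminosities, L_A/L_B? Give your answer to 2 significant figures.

L_A/L_B ≈ 3.9×10^6

ΔM = M_A − M_B = -16.47
L_A/L_B = 10^(−0.4 ΔM) = 10^6.588 = 3.873×10^6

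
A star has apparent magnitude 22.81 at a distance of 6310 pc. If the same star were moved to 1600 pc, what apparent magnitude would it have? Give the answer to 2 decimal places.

m ≈ 19.83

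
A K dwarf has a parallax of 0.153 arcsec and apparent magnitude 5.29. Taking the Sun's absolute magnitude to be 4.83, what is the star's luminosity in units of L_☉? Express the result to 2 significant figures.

L/L_☉ ≈ 0.28

d = 1/p = 1/0.153″ = 6.536 pc
M = m − 5 log₁₀ d + 5 = 5.29 − 5·0.8153 + 5 = 6.213
M − M_☉ = 6.213 − 4.83 = 1.383
L/L_☉ = 10^(−0.4 × 1.383) = 0.2797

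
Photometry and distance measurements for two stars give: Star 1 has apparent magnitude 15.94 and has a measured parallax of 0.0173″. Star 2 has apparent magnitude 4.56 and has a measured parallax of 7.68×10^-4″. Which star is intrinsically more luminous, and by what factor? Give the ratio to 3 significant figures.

Star 2 is more luminous, by a factor of 1.81×10^7.

Star 1: d = 1/p = 1/0.0173″ = 57.80 pc
Star 1: M = m − 5 log₁₀ d + 5 = 15.94 − 5·1.7620 + 5 = 12.130
Star 2: d = 1/p = 1/7.68×10^-4″ = 1302 pc
Star 2: M = m − 5 log₁₀ d + 5 = 4.56 − 5·3.1146 + 5 = -6.013
ΔM = M_1 − M_2 = 12.130 − (-6.013) = 18.143; smaller M is more luminous → Star 2.
L ratio = 10^(0.4 |ΔM|) = 10^7.257 = 1.809×10^7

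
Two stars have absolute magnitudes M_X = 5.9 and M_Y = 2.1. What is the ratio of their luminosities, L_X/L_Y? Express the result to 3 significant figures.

L_X/L_Y ≈ 0.0302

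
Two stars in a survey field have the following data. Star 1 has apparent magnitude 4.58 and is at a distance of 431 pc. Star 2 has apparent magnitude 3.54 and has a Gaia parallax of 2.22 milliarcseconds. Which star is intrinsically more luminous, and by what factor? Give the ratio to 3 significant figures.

Star 2 is more luminous, by a factor of 2.85.

Star 1: M = m − 5 log₁₀ d + 5 = 4.58 − 5·2.6345 + 5 = -3.592
Star 2: p = 2.22 mas = 2.22×10^-3″ → d = 1/p = 450.5 pc
Star 2: M = m − 5 log₁₀ d + 5 = 3.54 − 5·2.6536 + 5 = -4.728
ΔM = M_1 − M_2 = -3.592 − (-4.728) = 1.136; smaller M is more luminous → Star 2.
L ratio = 10^(0.4 |ΔM|) = 10^0.454 = 2.847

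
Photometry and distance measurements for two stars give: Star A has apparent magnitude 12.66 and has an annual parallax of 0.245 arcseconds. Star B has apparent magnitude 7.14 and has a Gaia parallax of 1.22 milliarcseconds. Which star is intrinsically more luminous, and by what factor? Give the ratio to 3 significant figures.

Star B is more luminous, by a factor of 6.51×10^6.

Star A: d = 1/p = 1/0.245″ = 4.082 pc
Star A: M = m − 5 log₁₀ d + 5 = 12.66 − 5·0.6108 + 5 = 14.606
Star B: p = 1.22 mas = 1.22×10^-3″ → d = 1/p = 819.7 pc
Star B: M = m − 5 log₁₀ d + 5 = 7.14 − 5·2.9136 + 5 = -2.428
ΔM = M_A − M_B = 14.606 − (-2.428) = 17.034; smaller M is more luminous → Star B.
L ratio = 10^(0.4 |ΔM|) = 10^6.814 = 6.510×10^6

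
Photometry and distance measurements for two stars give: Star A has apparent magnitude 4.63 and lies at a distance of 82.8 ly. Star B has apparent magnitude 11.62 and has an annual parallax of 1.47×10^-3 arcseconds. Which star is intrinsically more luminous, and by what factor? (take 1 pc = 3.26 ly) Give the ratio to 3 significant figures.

Star B is more luminous, by a factor of 1.15.

Star A: d = 82.8 ly / 3.26 = 25.40 pc
Star A: M = m − 5 log₁₀ d + 5 = 4.63 − 5·1.4048 + 5 = 2.606
Star B: d = 1/p = 1/1.47×10^-3″ = 680.3 pc
Star B: M = m − 5 log₁₀ d + 5 = 11.62 − 5·2.8327 + 5 = 2.457
ΔM = M_A − M_B = 2.606 − (2.457) = 0.149; smaller M is more luminous → Star B.
L ratio = 10^(0.4 |ΔM|) = 10^0.060 = 1.147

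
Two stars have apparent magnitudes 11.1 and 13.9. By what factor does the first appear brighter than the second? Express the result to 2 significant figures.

Magnitude difference = -2.8
Flux ratio = 10^(−0.4 Δm) = 10^(−0.4 × -2.8) = 10^1.120 = 13.18

13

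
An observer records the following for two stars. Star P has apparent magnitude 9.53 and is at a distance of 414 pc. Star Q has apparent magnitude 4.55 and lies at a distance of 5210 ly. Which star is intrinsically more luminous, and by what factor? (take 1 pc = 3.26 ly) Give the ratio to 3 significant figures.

Star Q is more luminous, by a factor of 1460.

Star P: M = m − 5 log₁₀ d + 5 = 9.53 − 5·2.6170 + 5 = 1.445
Star Q: d = 5210 ly / 3.26 = 1598 pc
Star Q: M = m − 5 log₁₀ d + 5 = 4.55 − 5·3.2036 + 5 = -6.468
ΔM = M_P − M_Q = 1.445 − (-6.468) = 7.913; smaller M is more luminous → Star Q.
L ratio = 10^(0.4 |ΔM|) = 10^3.165 = 1463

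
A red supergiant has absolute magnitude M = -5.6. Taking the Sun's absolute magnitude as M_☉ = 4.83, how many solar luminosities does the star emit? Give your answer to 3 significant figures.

L/L_☉ ≈ 14900

M − M_☉ = -5.6 − 4.83 = -10.430
L/L_☉ = 10^(−0.4 (M − M_☉)) = 10^4.172 = 14860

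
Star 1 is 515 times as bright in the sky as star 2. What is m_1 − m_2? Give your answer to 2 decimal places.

m_1 − m_2 ≈ -6.78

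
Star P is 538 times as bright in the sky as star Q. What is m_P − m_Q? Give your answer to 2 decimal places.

m_P − m_Q ≈ -6.83

Pogson: Δm = −2.5 log₁₀(ratio) = −2.5 log₁₀(538) = −2.5 × 2.7308 = -6.827
Star P is brighter, so it has the smaller magnitude: the difference is negative.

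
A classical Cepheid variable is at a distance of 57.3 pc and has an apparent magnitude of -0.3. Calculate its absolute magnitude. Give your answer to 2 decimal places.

5 log₁₀(d/10 pc) = 5 log₁₀(57.30) − 5 = 3.791
M = m − 5 log₁₀(d/10) = -0.3 − 3.791 = -4.091

M ≈ -4.09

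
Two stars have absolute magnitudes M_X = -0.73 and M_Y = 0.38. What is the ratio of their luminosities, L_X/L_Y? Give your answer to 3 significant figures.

L_X/L_Y ≈ 2.78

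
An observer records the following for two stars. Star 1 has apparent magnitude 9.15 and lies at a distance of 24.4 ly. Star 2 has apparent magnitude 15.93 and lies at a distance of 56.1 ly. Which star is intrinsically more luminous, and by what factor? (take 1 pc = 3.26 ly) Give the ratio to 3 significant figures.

Star 1 is more luminous, by a factor of 97.5.

Star 1: d = 24.4 ly / 3.26 = 7.485 pc
Star 1: M = m − 5 log₁₀ d + 5 = 9.15 − 5·0.8742 + 5 = 9.779
Star 2: d = 56.1 ly / 3.26 = 17.21 pc
Star 2: M = m − 5 log₁₀ d + 5 = 15.93 − 5·1.2357 + 5 = 14.751
ΔM = M_1 − M_2 = 9.779 − (14.751) = -4.972; smaller M is more luminous → Star 1.
L ratio = 10^(0.4 |ΔM|) = 10^1.989 = 97.47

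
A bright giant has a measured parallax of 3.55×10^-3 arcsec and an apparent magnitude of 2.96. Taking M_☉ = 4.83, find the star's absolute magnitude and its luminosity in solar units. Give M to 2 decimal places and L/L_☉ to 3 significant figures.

d = 1/p = 1/3.55×10^-3″ = 281.7 pc
M = m − 5 log₁₀ d + 5 = 2.96 − 5·2.4498 + 5 = -4.289
M − M_☉ = -4.289 − 4.83 = -9.119
L/L_☉ = 10^(−0.4 × -9.119) = 4442

M ≈ -4.29; L/L_☉ ≈ 4440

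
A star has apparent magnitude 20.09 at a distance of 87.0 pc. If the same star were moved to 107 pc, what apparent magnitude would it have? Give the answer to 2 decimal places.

m ≈ 20.54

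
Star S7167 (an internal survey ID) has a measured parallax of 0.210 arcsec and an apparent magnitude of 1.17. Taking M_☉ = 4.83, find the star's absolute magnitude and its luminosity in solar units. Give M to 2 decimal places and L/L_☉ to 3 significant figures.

d = 1/p = 1/0.210″ = 4.762 pc
M = m − 5 log₁₀ d + 5 = 1.17 − 5·0.6778 + 5 = 2.781
M − M_☉ = 2.781 − 4.83 = -2.049
L/L_☉ = 10^(−0.4 × -2.049) = 6.600

M ≈ 2.78; L/L_☉ ≈ 6.60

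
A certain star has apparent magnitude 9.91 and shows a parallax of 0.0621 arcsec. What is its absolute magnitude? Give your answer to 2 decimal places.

M ≈ 8.88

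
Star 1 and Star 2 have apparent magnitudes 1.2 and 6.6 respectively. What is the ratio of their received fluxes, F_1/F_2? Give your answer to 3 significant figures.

F_1/F_2 ≈ 145

Magnitude difference = -5.4
Flux ratio = 10^(−0.4 Δm) = 10^(−0.4 × -5.4) = 10^2.160 = 144.5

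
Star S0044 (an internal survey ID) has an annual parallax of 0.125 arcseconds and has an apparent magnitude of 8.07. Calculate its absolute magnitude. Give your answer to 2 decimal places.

d = 1/p = 1/0.125″ = 8.000 pc
5 log₁₀(d/10 pc) = 5 log₁₀(8.000) − 5 = -0.485
M = m − 5 log₁₀(d/10) = 8.07 + 0.485 = 8.555

M ≈ 8.55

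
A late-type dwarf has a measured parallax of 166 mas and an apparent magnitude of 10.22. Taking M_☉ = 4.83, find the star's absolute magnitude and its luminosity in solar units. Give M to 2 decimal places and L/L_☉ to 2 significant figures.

d = 1/p = 1000/166 mas = 6.024 pc
M = m − 5 log₁₀ d + 5 = 10.22 − 5·0.7799 + 5 = 11.321
M − M_☉ = 11.321 − 4.83 = 6.491
L/L_☉ = 10^(−0.4 × 6.491) = 2.534×10^-3

M ≈ 11.32; L/L_☉ ≈ 2.5×10^-3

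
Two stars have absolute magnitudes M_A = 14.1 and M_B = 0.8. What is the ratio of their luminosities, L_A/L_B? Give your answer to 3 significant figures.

L_A/L_B ≈ 4.79×10^-6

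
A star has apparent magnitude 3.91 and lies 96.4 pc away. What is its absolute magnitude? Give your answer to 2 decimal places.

M ≈ -1.01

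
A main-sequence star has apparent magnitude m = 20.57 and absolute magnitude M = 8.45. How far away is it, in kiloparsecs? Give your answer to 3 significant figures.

d ≈ 2.65 kpc

Distance modulus: m − M = 20.57 − (8.45) = 12.120
m − M = 5 log₁₀ d − 5
log₁₀ d = (m − M)/5 + 1 = 3.4240
d = 10^3.4240 = 2655 pc
= 2.655 kpc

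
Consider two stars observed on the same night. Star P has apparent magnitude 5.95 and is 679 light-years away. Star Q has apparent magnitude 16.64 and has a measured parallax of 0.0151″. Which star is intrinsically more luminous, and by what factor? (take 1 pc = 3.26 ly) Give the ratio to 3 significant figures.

Star P is more luminous, by a factor of 187000.

Star P: d = 679 ly / 3.26 = 208.3 pc
Star P: M = m − 5 log₁₀ d + 5 = 5.95 − 5·2.3187 + 5 = -0.643
Star Q: d = 1/p = 1/0.0151″ = 66.23 pc
Star Q: M = m − 5 log₁₀ d + 5 = 16.64 − 5·1.8210 + 5 = 12.535
ΔM = M_P − M_Q = -0.643 − (12.535) = -13.178; smaller M is more luminous → Star P.
L ratio = 10^(0.4 |ΔM|) = 10^5.271 = 186700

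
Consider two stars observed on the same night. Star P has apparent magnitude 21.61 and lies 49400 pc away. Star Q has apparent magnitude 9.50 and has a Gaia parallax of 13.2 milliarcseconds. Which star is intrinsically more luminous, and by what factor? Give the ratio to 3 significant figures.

Star P is more luminous, by a factor of 6.09.

Star P: M = m − 5 log₁₀ d + 5 = 21.61 − 5·4.6937 + 5 = 3.141
Star Q: p = 13.2 mas = 0.0132″ → d = 1/p = 75.76 pc
Star Q: M = m − 5 log₁₀ d + 5 = 9.50 − 5·1.8794 + 5 = 5.103
ΔM = M_P − M_Q = 3.141 − (5.103) = -1.962; smaller M is more luminous → Star P.
L ratio = 10^(0.4 |ΔM|) = 10^0.785 = 6.090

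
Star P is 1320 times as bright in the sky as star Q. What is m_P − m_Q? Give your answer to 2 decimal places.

Pogson: Δm = −2.5 log₁₀(ratio) = −2.5 log₁₀(1320) = −2.5 × 3.1206 = -7.801
Star P is brighter, so it has the smaller magnitude: the difference is negative.

m_P − m_Q ≈ -7.80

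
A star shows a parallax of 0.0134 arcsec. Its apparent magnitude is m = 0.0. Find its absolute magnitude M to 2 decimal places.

M ≈ -4.36

d = 1/p = 1/0.0134″ = 74.63 pc
5 log₁₀(d/10 pc) = 5 log₁₀(74.63) − 5 = 4.364
M = m − 5 log₁₀(d/10) = 0.0 − 4.364 = -4.364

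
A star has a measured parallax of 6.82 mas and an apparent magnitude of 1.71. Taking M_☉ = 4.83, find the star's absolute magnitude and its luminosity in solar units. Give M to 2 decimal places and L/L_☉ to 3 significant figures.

M ≈ -4.12; L/L_☉ ≈ 3810

d = 1/p = 1000/6.82 mas = 146.6 pc
M = m − 5 log₁₀ d + 5 = 1.71 − 5·2.1662 + 5 = -4.121
M − M_☉ = -4.121 − 4.83 = -8.951
L/L_☉ = 10^(−0.4 × -8.951) = 3806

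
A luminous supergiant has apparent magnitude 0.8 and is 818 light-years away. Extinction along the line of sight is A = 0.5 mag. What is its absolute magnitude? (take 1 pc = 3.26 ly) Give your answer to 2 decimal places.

M ≈ -6.70

d = 818 ly / 3.26 = 250.9 pc
5 log₁₀(d/10 pc) = 5 log₁₀(250.9) − 5 = 6.998
M = m − 5 log₁₀(d/10) − A = 0.8 − 6.998 − 0.5 = -6.698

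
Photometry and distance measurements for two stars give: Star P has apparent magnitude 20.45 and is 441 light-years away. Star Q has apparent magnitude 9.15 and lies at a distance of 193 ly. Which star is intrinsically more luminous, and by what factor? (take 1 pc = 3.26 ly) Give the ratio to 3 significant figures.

Star P: d = 441 ly / 3.26 = 135.3 pc
Star P: M = m − 5 log₁₀ d + 5 = 20.45 − 5·2.1312 + 5 = 14.794
Star Q: d = 193 ly / 3.26 = 59.20 pc
Star Q: M = m − 5 log₁₀ d + 5 = 9.15 − 5·1.7723 + 5 = 5.288
ΔM = M_P − M_Q = 14.794 − (5.288) = 9.506; smaller M is more luminous → Star Q.
L ratio = 10^(0.4 |ΔM|) = 10^3.802 = 6342

Star Q is more luminous, by a factor of 6340.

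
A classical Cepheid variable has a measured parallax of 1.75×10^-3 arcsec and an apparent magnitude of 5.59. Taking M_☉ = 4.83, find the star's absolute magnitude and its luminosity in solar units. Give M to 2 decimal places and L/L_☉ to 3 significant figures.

M ≈ -3.19; L/L_☉ ≈ 1620

d = 1/p = 1/1.75×10^-3″ = 571.4 pc
M = m − 5 log₁₀ d + 5 = 5.59 − 5·2.7570 + 5 = -3.195
M − M_☉ = -3.195 − 4.83 = -8.025
L/L_☉ = 10^(−0.4 × -8.025) = 1622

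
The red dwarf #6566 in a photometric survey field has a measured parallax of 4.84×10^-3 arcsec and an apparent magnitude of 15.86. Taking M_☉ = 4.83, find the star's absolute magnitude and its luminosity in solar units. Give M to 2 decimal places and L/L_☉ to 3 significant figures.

M ≈ 9.28; L/L_☉ ≈ 0.0165

d = 1/p = 1/4.84×10^-3″ = 206.6 pc
M = m − 5 log₁₀ d + 5 = 15.86 − 5·2.3152 + 5 = 9.284
M − M_☉ = 9.284 − 4.83 = 4.454
L/L_☉ = 10^(−0.4 × 4.454) = 0.01653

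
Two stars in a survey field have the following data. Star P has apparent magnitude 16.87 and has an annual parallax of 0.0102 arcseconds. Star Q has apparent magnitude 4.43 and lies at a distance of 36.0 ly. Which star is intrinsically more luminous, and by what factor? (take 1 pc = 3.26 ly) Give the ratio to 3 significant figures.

Star Q is more luminous, by a factor of 1200.

Star P: d = 1/p = 1/0.0102″ = 98.04 pc
Star P: M = m − 5 log₁₀ d + 5 = 16.87 − 5·1.9914 + 5 = 11.913
Star Q: d = 36.0 ly / 3.26 = 11.04 pc
Star Q: M = m − 5 log₁₀ d + 5 = 4.43 − 5·1.0431 + 5 = 4.215
ΔM = M_P − M_Q = 11.913 − (4.215) = 7.698; smaller M is more luminous → Star Q.
L ratio = 10^(0.4 |ΔM|) = 10^3.079 = 1201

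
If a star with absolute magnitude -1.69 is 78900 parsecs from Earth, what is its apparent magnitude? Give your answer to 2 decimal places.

m = M + 5 log₁₀ d − 5 = -1.69 + 5·4.8971 − 5 = 17.795

m ≈ 17.80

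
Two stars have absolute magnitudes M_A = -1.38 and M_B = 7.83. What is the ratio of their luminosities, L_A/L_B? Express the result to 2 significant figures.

ΔM = M_A − M_B = -9.21
L_A/L_B = 10^(−0.4 ΔM) = 10^3.684 = 4831

L_A/L_B ≈ 4800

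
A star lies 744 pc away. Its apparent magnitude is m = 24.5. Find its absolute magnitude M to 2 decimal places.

M ≈ 15.14

5 log₁₀(d/10 pc) = 5 log₁₀(744.0) − 5 = 9.358
M = m − 5 log₁₀(d/10) = 24.5 − 9.358 = 15.142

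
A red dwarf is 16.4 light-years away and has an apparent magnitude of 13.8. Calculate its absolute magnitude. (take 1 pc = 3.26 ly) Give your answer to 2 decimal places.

d = 16.4 ly / 3.26 = 5.031 pc
5 log₁₀(d/10 pc) = 5 log₁₀(5.031) − 5 = -1.492
M = m − 5 log₁₀(d/10) = 13.8 + 1.492 = 15.292

M ≈ 15.29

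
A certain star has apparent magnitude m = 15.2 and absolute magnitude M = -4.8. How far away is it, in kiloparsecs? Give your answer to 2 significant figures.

d ≈ 100 kpc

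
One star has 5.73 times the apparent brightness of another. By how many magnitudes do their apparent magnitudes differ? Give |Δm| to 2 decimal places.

|Δm| ≈ 1.90

Pogson: Δm = −2.5 log₁₀(ratio) = −2.5 log₁₀(5.73) = −2.5 × 0.7582 = -1.895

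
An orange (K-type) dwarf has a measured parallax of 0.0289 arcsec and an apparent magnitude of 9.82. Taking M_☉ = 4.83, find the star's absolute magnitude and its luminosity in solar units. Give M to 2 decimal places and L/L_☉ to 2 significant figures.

d = 1/p = 1/0.0289″ = 34.60 pc
M = m − 5 log₁₀ d + 5 = 9.82 − 5·1.5391 + 5 = 7.124
M − M_☉ = 7.124 − 4.83 = 2.294
L/L_☉ = 10^(−0.4 × 2.294) = 0.1208

M ≈ 7.12; L/L_☉ ≈ 0.12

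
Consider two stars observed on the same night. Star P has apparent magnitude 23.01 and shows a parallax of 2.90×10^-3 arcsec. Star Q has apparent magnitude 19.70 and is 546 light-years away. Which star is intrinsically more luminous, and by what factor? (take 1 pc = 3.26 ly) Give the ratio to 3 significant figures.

Star Q is more luminous, by a factor of 4.97.

Star P: d = 1/p = 1/2.90×10^-3″ = 344.8 pc
Star P: M = m − 5 log₁₀ d + 5 = 23.01 − 5·2.5376 + 5 = 15.322
Star Q: d = 546 ly / 3.26 = 167.5 pc
Star Q: M = m − 5 log₁₀ d + 5 = 19.70 − 5·2.2240 + 5 = 13.580
ΔM = M_P − M_Q = 15.322 − (13.580) = 1.742; smaller M is more luminous → Star Q.
L ratio = 10^(0.4 |ΔM|) = 10^0.697 = 4.974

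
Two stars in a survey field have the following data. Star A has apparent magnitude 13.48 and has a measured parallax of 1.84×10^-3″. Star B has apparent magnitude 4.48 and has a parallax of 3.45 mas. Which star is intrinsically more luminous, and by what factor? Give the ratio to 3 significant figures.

Star B is more luminous, by a factor of 1130.

Star A: d = 1/p = 1/1.84×10^-3″ = 543.5 pc
Star A: M = m − 5 log₁₀ d + 5 = 13.48 − 5·2.7352 + 5 = 4.804
Star B: p = 3.45 mas = 3.45×10^-3″ → d = 1/p = 289.9 pc
Star B: M = m − 5 log₁₀ d + 5 = 4.48 − 5·2.4622 + 5 = -2.831
ΔM = M_A − M_B = 4.804 − (-2.831) = 7.635; smaller M is more luminous → Star B.
L ratio = 10^(0.4 |ΔM|) = 10^3.054 = 1132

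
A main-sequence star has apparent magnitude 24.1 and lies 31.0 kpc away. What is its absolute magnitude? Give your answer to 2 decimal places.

M ≈ 6.64

d = 31.0 kpc = 31000 pc
5 log₁₀(d/10 pc) = 5 log₁₀(31000) − 5 = 17.457
M = m − 5 log₁₀(d/10) = 24.1 − 17.457 = 6.643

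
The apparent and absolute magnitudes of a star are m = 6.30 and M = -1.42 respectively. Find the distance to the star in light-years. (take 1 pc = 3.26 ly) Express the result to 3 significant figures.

d ≈ 1140 ly

Distance modulus: m − M = 6.30 − (-1.42) = 7.720
m − M = 5 log₁₀ d − 5
log₁₀ d = (m − M)/5 + 1 = 2.5440
d = 10^2.5440 = 349.9 pc
= 1141 ly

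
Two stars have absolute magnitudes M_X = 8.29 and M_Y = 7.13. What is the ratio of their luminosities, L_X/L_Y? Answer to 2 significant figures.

ΔM = M_X − M_Y = 1.16
L_X/L_Y = 10^(−0.4 ΔM) = 10^-0.464 = 0.3436

L_X/L_Y ≈ 0.34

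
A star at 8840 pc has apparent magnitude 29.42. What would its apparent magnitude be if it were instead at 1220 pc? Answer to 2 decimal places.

m ≈ 25.12

Flux ∝ 1/d², so Δm = 5 log₁₀(d₂/d₁) = 5 log₁₀(1220/8840) = -4.300
m₂ = m₁ + Δm = 29.42 + (-4.300) = 25.120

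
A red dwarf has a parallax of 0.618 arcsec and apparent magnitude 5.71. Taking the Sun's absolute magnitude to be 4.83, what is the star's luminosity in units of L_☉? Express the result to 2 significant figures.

L/L_☉ ≈ 0.012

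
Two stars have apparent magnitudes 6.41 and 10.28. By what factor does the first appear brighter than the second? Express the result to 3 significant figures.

Magnitude difference = -3.87
Flux ratio = 10^(−0.4 Δm) = 10^(−0.4 × -3.87) = 10^1.548 = 35.32

35.3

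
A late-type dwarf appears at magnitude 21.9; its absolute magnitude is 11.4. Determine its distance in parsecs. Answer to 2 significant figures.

d ≈ 1300 pc

μ = m − M = 10.500
m − M = 5 log₁₀ d − 5
log₁₀ d = (m − M)/5 + 1 = 3.1000
d = 10^3.1000 = 1259 pc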